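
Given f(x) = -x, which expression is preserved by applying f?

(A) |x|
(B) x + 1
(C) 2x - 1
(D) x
A

For f(x) = -x:
Applying f replaces x by -x. Since |-x| = |x|, the absolute value is unchanged by f, whereas x -> -x, 2x - 1 -> -2x - 1 and x + 1 -> -x + 1 all change.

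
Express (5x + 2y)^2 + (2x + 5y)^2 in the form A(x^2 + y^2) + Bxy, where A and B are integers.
29(x^2 + y^2) + 40xy

Expanding: (5x + 2y)^2 = 25x^2 + 20xy + 4y^2
(2x + 5y)^2 = 4x^2 + 20xy + 25y^2
Sum = (25+4)(x^2+y^2) + 40xy = 29(x^2 + y^2) + 40xy
This is symmetric in x and y.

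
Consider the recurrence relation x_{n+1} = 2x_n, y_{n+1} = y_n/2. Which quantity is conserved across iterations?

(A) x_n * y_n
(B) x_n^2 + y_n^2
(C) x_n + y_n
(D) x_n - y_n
A

For the recurrence x_{n+1} = 2x_n, y_{n+1} = y_n/2:

x_{n+1} * y_{n+1} = (2x_n) * (y_n/2) = x_n * y_n
The product is conserved.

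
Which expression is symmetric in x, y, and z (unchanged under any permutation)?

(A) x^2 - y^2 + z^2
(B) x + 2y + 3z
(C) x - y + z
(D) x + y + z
D

A symmetric expression is unchanged when the variables are permuted; here the transformation to test is the swap (x, y) -> (y, x).
A symmetric expression must survive every permutation; the single swap x <-> y already eliminates the distractors, and the keyed expression is also unchanged by x <-> z and y <-> z (each variable enters it in exactly the same way).
Substitute the transformed coordinates into each option and compare with the original:
(A) x^2 - y^2 + z^2  ->  (y)^2 - (x)^2 + z^2 = -x^2 + y^2 + z^2   [differs from x^2 - y^2 + z^2: not invariant]
(B) x + 2y + 3z  ->  (y) + 2(x) + 3z = 2x + y + 3z   [differs from x + 2y + 3z: not invariant]
(C) x - y + z  ->  (y) - (x) + z = -x + y + z   [differs from x - y + z: not invariant]
(D) x + y + z  ->  (y) + (x) + z = x + y + z   [equals x + y + z: invariant]

Only option (D), x + y + z, is unchanged by the transformation.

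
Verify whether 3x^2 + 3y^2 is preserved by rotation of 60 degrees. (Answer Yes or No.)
Yes

Applying rotation by 60 degrees: x' = x*cos(60 degrees) - y*sin(60 degrees) = x/2 - sqrt(3)y/2, y' = x*sin(60 degrees) + y*cos(60 degrees) = sqrt(3)x/2 + y/2

Substituting into 3x^2 + 3y^2:
3(x/2 - sqrt(3)y/2)^2 + 3(sqrt(3)x/2 + y/2)^2
= 3x^2 + 3y^2

This equals the original expression 3x^2 + 3y^2, so it IS invariant.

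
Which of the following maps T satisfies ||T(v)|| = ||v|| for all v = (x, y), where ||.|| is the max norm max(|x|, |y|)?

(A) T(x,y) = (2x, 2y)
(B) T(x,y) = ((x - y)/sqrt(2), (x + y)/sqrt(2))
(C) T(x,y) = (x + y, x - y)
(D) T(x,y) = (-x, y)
D

A transformation preserves a norm if ||T(v)|| = ||v|| for every v; a single vector where the norm changes rules an option out.

(A) T(x,y) = (2x, 2y): v = (1, 0) has norm max(|1|, |0|) = 1, but T(v) = (2, 0) has norm 2 -- not preserved.
(B) T(x,y) = ((x - y)/sqrt(2), (x + y)/sqrt(2)): v = (1, 0) has norm max(|1|, |0|) = 1, but T(v) = (sqrt(2)/2, sqrt(2)/2) has norm sqrt(2)/2 -- not preserved.
(C) T(x,y) = (x + y, x - y): v = (1, 1) has norm max(|1|, |1|) = 1, but T(v) = (2, 0) has norm 2 -- not preserved.
(D) T(x,y) = (-x, y): preserves the norm -- it only permutes the coordinates and/or flips signs, which leaves max(|x|, |y|) unchanged.

Therefore the answer is (D).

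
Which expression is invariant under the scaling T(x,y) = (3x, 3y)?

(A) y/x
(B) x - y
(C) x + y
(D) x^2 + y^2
A

Under the uniform scaling T(x,y) = (3x, 3y):
Substitute the transformed coordinates into each option and compare with the original:
(A) y/x  ->  (3y)/(3x) = y/x   [equals y/x: invariant]
(B) x - y  ->  (3x) - (3y) = 3x - 3y   [differs from x - y: not invariant]
(C) x + y  ->  (3x) + (3y) = 3x + 3y   [differs from x + y: not invariant]
(D) x^2 + y^2  ->  (3x)^2 + (3y)^2 = 9x^2 + 9y^2   [differs from x^2 + y^2: not invariant]

Only option (A), y/x, is unchanged by the transformation.
The common factor 3 cancels in a ratio of coordinates, while sums, products and sums of squares pick up factors of 3 or 9.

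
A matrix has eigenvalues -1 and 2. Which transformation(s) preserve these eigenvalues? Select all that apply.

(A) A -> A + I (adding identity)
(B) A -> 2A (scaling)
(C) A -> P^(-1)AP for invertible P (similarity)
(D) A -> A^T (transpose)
C and D

Eigenvalues are preserved by:
1. Similarity transformations: A -> P^(-1)AP (same characteristic polynomial)
2. Transpose: A^T has the same eigenvalues as A

Eigenvalues are NOT preserved by:
- Adding identity: eigenvalues become -1+1, 2+1
- Scaling: eigenvalues become -2, 4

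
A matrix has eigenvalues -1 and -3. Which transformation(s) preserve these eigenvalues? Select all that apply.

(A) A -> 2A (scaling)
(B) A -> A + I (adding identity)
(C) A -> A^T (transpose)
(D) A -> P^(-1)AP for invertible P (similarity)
C and D

Eigenvalues are preserved by:
1. Similarity transformations: A -> P^(-1)AP (same characteristic polynomial)
2. Transpose: A^T has the same eigenvalues as A

Eigenvalues are NOT preserved by:
- Adding identity: eigenvalues become -1+1, -3+1
- Scaling: eigenvalues become -2, -6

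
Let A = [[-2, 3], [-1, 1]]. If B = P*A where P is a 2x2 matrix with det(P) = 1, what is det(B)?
1

By the multiplicative property of determinants, det(B) = det(P*A) = det(P) * det(A) = det(A),
so the determinant is invariant under multiplication by any determinant-1 matrix; we just need det(A).

det(A) = (-2)(1) - (3)(-1) = -2 - (-3) = 1

Therefore det(B) = 1 * 1 = 1.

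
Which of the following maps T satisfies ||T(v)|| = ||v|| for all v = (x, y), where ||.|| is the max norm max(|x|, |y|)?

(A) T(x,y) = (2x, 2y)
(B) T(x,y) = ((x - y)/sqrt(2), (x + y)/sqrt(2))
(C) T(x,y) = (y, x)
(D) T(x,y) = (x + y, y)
C

A transformation preserves a norm if ||T(v)|| = ||v|| for every v; a single vector where the norm changes rules an option out.

(A) T(x,y) = (2x, 2y): v = (1, 0) has norm max(|1|, |0|) = 1, but T(v) = (2, 0) has norm 2 -- not preserved.
(B) T(x,y) = ((x - y)/sqrt(2), (x + y)/sqrt(2)): v = (1, 0) has norm max(|1|, |0|) = 1, but T(v) = (sqrt(2)/2, sqrt(2)/2) has norm sqrt(2)/2 -- not preserved.
(C) T(x,y) = (y, x): preserves the norm -- it only permutes the coordinates and/or flips signs, which leaves max(|x|, |y|) unchanged.
(D) T(x,y) = (x + y, y): v = (1, 1) has norm max(|1|, |1|) = 1, but T(v) = (2, 1) has norm 2 -- not preserved.

Therefore the answer is (C).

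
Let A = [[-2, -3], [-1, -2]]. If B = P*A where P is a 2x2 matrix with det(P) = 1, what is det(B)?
1

By the multiplicative property of determinants, det(B) = det(P*A) = det(P) * det(A) = det(A),
so the determinant is invariant under multiplication by any determinant-1 matrix; we just need det(A).

det(A) = (-2)(-2) - (-3)(-1) = 4 - 3 = 1

Therefore det(B) = 1 * 1 = 1.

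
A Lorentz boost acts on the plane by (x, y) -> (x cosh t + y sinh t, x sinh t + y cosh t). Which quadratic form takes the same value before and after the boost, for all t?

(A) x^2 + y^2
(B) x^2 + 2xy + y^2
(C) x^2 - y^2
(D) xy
C

Write x' = x cosh t + y sinh t, y' = x sinh t + y cosh t and substitute into each option:
(A) x^2 + y^2: (x cosh t + y sinh t)^2 + (x sinh t + y cosh t)^2 = (x^2 + y^2)(cosh^2 t + sinh^2 t) + 4xy sinh t cosh t = (x^2 + y^2) cosh 2t + 2xy sinh 2t   [not invariant for t != 0]
(B) x^2 + 2xy + y^2: (x' + y')^2 with x' + y' = (x + y)(cosh t + sinh t) = (x + y)e^t, so it becomes (x + y)^2 e^(2t)   [not invariant for t != 0]
(C) x^2 - y^2: (x cosh t + y sinh t)^2 - (x sinh t + y cosh t)^2 = x^2(cosh^2 t - sinh^2 t) + 2xy(cosh t sinh t - sinh t cosh t) + y^2(sinh^2 t - cosh^2 t) = x^2 - y^2   [invariant, using cosh^2 t - sinh^2 t = 1]
(D) xy: (x cosh t + y sinh t)(x sinh t + y cosh t) = xy(cosh^2 t + sinh^2 t) + (x^2 + y^2) sinh t cosh t = xy cosh 2t + (x^2 + y^2)(sinh 2t)/2   [not invariant for t != 0]

Only (C) x^2 - y^2 is unchanged; it is the Minkowski form preserved by Lorentz boosts, just as x^2 + y^2 is preserved by ordinary rotations.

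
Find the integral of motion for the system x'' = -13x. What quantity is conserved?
E = (x')^2 + 13x^2

Multiply the equation by x':
x' * x'' = -13x * x'
The left side is d/dt[(x')^2/2] and the right side is d/dt[-13x^2/2], so
d/dt[(x')^2/2 + 13x^2/2] = 0, i.e. (x')^2/2 + 13x^2/2 = constant.
Multiplying by 2, the integral of motion is E = (x')^2 + 13x^2.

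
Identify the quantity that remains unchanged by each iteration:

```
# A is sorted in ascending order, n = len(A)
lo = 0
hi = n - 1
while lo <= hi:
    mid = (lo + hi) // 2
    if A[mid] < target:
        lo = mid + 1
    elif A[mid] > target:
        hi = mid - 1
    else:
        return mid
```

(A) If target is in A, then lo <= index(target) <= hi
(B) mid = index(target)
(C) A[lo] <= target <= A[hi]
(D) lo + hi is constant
A

A loop invariant must hold before the first iteration and be re-established by every execution of the body.

(A) If target is in A, then lo <= index(target) <= hi: Before the loop [lo, hi] = [0, n-1] covers every index. When A[mid] < target, sortedness puts target strictly to the right of mid, so setting lo = mid + 1 keeps index(target) in [lo, hi]; symmetrically for hi = mid - 1. Hence 'if target is in A then lo <= index(target) <= hi' holds after every iteration, and when lo > hi it proves target is absent.

The other options fail:
(B) mid = index(target): mid is just the current probe; it equals index(target) only on the iteration that returns.
(C) A[lo] <= target <= A[hi]: fails when target is not in A (e.g. target < A[0] already violates it before the loop), so it is not maintained in general.
(D) lo + hi is constant: each iteration moves exactly one of lo, hi, so lo + hi changes (e.g. 0 + (n-1) becomes (mid+1) + (n-1)).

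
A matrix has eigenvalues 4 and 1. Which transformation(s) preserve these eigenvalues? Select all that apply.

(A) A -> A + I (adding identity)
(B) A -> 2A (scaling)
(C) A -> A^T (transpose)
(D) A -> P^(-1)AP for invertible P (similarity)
C and D

Eigenvalues are preserved by:
1. Similarity transformations: A -> P^(-1)AP (same characteristic polynomial)
2. Transpose: A^T has the same eigenvalues as A

Eigenvalues are NOT preserved by:
- Adding identity: eigenvalues become 4+1, 1+1
- Scaling: eigenvalues become 8, 2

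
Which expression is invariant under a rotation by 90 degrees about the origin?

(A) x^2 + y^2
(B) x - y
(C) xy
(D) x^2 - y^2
A

A rotation by 90 degrees sends (x, y) to (-y, x).
Substitute the transformed coordinates into each option and compare with the original:
(A) x^2 + y^2  ->  (-y)^2 + (x)^2 = x^2 + y^2   [equals x^2 + y^2: invariant]
(B) x - y  ->  (-y) - (x) = -x - y   [differs from x - y: not invariant]
(C) xy  ->  (-y)(x) = -xy   [differs from xy: not invariant]
(D) x^2 - y^2  ->  (-y)^2 - (x)^2 = -x^2 + y^2   [differs from x^2 - y^2: not invariant]

Only option (A), x^2 + y^2, is unchanged by the transformation.
Geometrically, x^2 + y^2 is the squared distance from the origin, which every rotation about the origin preserves.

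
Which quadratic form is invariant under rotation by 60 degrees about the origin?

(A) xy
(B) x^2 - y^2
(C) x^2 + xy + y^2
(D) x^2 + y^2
D

Rotation by 60 degrees sends (x, y) to (x/2 - sqrt(3)y/2, sqrt(3)x/2 + y/2).
Substitute the transformed coordinates into each option and compare with the original:
(A) xy  ->  (x/2 - sqrt(3)y/2)(sqrt(3)x/2 + y/2) = sqrt(3)x^2/4 - xy/2 - sqrt(3)y^2/4   [differs from xy: not invariant]
(B) x^2 - y^2  ->  (x/2 - sqrt(3)y/2)^2 - (sqrt(3)x/2 + y/2)^2 = -x^2/2 - sqrt(3)xy + y^2/2   [differs from x^2 - y^2: not invariant]
(C) x^2 + xy + y^2  ->  (x/2 - sqrt(3)y/2)^2 + (x/2 - sqrt(3)y/2)(sqrt(3)x/2 + y/2) + (sqrt(3)x/2 + y/2)^2 = sqrt(3)x^2/4 + x^2 - xy/2 - sqrt(3)y^2/4 + y^2   [differs from x^2 + xy + y^2: not invariant]
(D) x^2 + y^2  ->  (x/2 - sqrt(3)y/2)^2 + (sqrt(3)x/2 + y/2)^2 = x^2 + y^2   [equals x^2 + y^2: invariant]

Only option (D), x^2 + y^2, is unchanged by the transformation.
x^2 + y^2 is the squared distance from the origin, which rotations preserve.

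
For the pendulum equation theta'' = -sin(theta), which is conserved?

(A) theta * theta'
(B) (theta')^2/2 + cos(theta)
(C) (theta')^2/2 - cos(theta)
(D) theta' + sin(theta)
C

A first integral I satisfies dI/dt = 0 along every solution. Differentiate each option and use the equation of motion:
(A) d/dt[theta * theta'] = (theta')^2 + theta theta'' = (theta')^2 - theta sin(theta), not identically 0
(B) d/dt[(theta')^2/2 + cos(theta)] = theta' theta'' - sin(theta) theta' = -2 theta' sin(theta), not identically 0
(C) d/dt[(theta')^2/2 - cos(theta)] = theta' theta'' + sin(theta) theta' = theta'(-sin(theta)) + theta' sin(theta) = 0
(D) d/dt[theta' + sin(theta)] = theta'' + cos(theta) theta' = -sin(theta) + theta' cos(theta), not identically 0

Only (C) has zero time-derivative. This is the total energy: kinetic (theta')^2/2 plus potential -cos(theta).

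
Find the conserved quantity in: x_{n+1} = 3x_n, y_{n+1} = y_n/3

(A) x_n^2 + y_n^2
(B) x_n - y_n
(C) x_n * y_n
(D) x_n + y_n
C

For the recurrence x_{n+1} = 3x_n, y_{n+1} = y_n/3:

x_{n+1} * y_{n+1} = (3x_n) * (y_n/3) = x_n * y_n
The product is conserved.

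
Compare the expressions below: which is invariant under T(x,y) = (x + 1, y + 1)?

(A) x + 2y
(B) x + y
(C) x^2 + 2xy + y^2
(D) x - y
D

An expression E(x,y) is invariant under T if E(T(x,y)) = E(x,y). Here T(x,y) = (x + 1, y + 1).
Substitute the transformed coordinates into each option and compare with the original:
(A) x + 2y  ->  (x + 1) + 2(y + 1) = x + 2y + 3   [differs from x + 2y: not invariant]
(B) x + y  ->  (x + 1) + (y + 1) = x + y + 2   [differs from x + y: not invariant]
(C) x^2 + 2xy + y^2  ->  (x + 1)^2 + 2(x + 1)(y + 1) + (y + 1)^2 = x^2 + 2xy + 4x + y^2 + 4y + 4   [differs from x^2 + 2xy + y^2: not invariant]
(D) x - y  ->  (x + 1) - (y + 1) = x - y   [equals x - y: invariant]

Only option (D), x - y, is unchanged by the transformation.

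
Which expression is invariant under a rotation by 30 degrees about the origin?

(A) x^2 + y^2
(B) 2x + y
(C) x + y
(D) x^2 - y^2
A

A rotation by 30 degrees sends (x, y) to (sqrt(3)x/2 - y/2, x/2 + sqrt(3)y/2).
Substitute the transformed coordinates into each option and compare with the original:
(A) x^2 + y^2  ->  (sqrt(3)x/2 - y/2)^2 + (x/2 + sqrt(3)y/2)^2 = x^2 + y^2   [equals x^2 + y^2: invariant]
(B) 2x + y  ->  2(sqrt(3)x/2 - y/2) + (x/2 + sqrt(3)y/2) = x/2 + sqrt(3)x - y + sqrt(3)y/2   [differs from 2x + y: not invariant]
(C) x + y  ->  (sqrt(3)x/2 - y/2) + (x/2 + sqrt(3)y/2) = x/2 + sqrt(3)x/2 - y/2 + sqrt(3)y/2   [differs from x + y: not invariant]
(D) x^2 - y^2  ->  (sqrt(3)x/2 - y/2)^2 - (x/2 + sqrt(3)y/2)^2 = x^2/2 - sqrt(3)xy - y^2/2   [differs from x^2 - y^2: not invariant]

Only option (A), x^2 + y^2, is unchanged by the transformation.
Geometrically, x^2 + y^2 is the squared distance from the origin, which every rotation about the origin preserves.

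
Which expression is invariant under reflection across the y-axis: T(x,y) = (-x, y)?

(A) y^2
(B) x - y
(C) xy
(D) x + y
A

The map is reflection across the y-axis: T(x,y) = (-x, y).
Substitute the transformed coordinates into each option and compare with the original:
(A) y^2  ->  (y)^2 = y^2   [equals y^2: invariant]
(B) x - y  ->  (-x) - (y) = -x - y   [differs from x - y: not invariant]
(C) xy  ->  (-x)(y) = -xy   [differs from xy: not invariant]
(D) x + y  ->  (-x) + (y) = -x + y   [differs from x + y: not invariant]

Only option (A), y^2, is unchanged by the transformation.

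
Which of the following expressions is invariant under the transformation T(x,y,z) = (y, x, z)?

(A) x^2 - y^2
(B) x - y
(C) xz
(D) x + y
D

Apply T(x,y,z) = (y, x, z) to each option, i.e. replace (x, y, z) by the transformed coordinates.
Substitute the transformed coordinates into each option and compare with the original:
(A) x^2 - y^2  ->  (y)^2 - (x)^2 = -x^2 + y^2   [differs from x^2 - y^2: not invariant]
(B) x - y  ->  (y) - (x) = -x + y   [differs from x - y: not invariant]
(C) xz  ->  (y)(z) = yz   [differs from xz: not invariant]
(D) x + y  ->  (y) + (x) = x + y   [equals x + y: invariant]

Only option (D), x + y, is unchanged by the transformation.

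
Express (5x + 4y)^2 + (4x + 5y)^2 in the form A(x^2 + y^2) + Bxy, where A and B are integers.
41(x^2 + y^2) + 80xy

Expanding: (5x + 4y)^2 = 25x^2 + 40xy + 16y^2
(4x + 5y)^2 = 16x^2 + 40xy + 25y^2
Sum = (25+16)(x^2+y^2) + 80xy = 41(x^2 + y^2) + 80xy
This is symmetric in x and y.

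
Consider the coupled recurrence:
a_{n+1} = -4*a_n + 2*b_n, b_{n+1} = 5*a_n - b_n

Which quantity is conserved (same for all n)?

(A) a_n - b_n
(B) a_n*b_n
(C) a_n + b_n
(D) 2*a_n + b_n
C

Replace a_n by a_{n+1} = -4*a_n + 2*b_n and b_n by b_{n+1} = 5*a_n - b_n in each option and simplify:
(A) a_n - b_n  ->  (-4*a_n + 2*b_n) - (5*a_n - b_n) = -9*a_n + 3*b_n   [not conserved]
(B) a_n*b_n  ->  (-4*a_n + 2*b_n)*(5*a_n - b_n) = -20*a_n^2 + 14*a_n*b_n - 2*b_n^2   [not conserved]
(C) a_n + b_n  ->  (-4*a_n + 2*b_n) + (5*a_n - b_n) = a_n + b_n   [conserved]
(D) 2*a_n + b_n  ->  2*(-4*a_n + 2*b_n) + (5*a_n - b_n) = -3*a_n + 3*b_n   [not conserved]

Only (C) a_n + b_n returns to itself after one step, so it is the conserved quantity.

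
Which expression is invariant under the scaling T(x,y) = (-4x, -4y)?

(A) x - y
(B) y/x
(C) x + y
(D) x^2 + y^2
B

Under the uniform scaling T(x,y) = (-4x, -4y):
Substitute the transformed coordinates into each option and compare with the original:
(A) x - y  ->  (-4x) - (-4y) = -4x + 4y   [differs from x - y: not invariant]
(B) y/x  ->  (-4y)/(-4x) = y/x   [equals y/x: invariant]
(C) x + y  ->  (-4x) + (-4y) = -4x - 4y   [differs from x + y: not invariant]
(D) x^2 + y^2  ->  (-4x)^2 + (-4y)^2 = 16x^2 + 16y^2   [differs from x^2 + y^2: not invariant]

Only option (B), y/x, is unchanged by the transformation.
The common factor -4 cancels in a ratio of coordinates, while sums, products and sums of squares pick up factors of -4 or 16.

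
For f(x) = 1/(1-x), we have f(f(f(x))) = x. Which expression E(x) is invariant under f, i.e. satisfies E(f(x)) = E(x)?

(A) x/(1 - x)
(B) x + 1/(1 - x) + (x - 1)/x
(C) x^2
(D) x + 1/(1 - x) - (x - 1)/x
B

Replace x by f(x) = 1/(1 - x) in each option and simplify. As a quick numerical cross-check, also compare E(4) with E(f(4)) = E(-1/3).

(A) x/(1 - x)  ->  (1/(1 - x))/(1 - (1/(1 - x))) = -1/x; check: E(4) = -4/3 but E(-1/3) = -1/4.   [not invariant]
(B) x + 1/(1 - x) + (x - 1)/x  ->  (1/(1 - x)) + 1/(1 - (1/(1 - x))) + ((1/(1 - x)) - 1)/(1/(1 - x)), which simplifies back to x + 1/(1 - x) + (x - 1)/x; check: E(4) = 53/12, E(-1/3) = 53/12.   [invariant]
(C) x^2  ->  (1/(1 - x))^2 = (x - 1)^(-2); check: E(4) = 16 but E(-1/3) = 1/9.   [not invariant]
(D) x + 1/(1 - x) - (x - 1)/x  ->  (1/(1 - x)) + 1/(1 - (1/(1 - x))) - ((1/(1 - x)) - 1)/(1/(1 - x)) = (x^2(1 - x) - x + (x - 1)^2)/(x(x - 1)); check: E(4) = 35/12 but E(-1/3) = -43/12.   [not invariant]

Only (B) is unchanged. Indeed f(f(x)) = 1/(1 - 1/(1-x)) = (1-x)/(-x) = (x-1)/x, so E(x) = x + f(x) + f(f(x)) is the sum over the whole 3-cycle; applying f just permutes the three terms cyclically (x -> f(x) -> f(f(x)) -> x), leaving the sum unchanged.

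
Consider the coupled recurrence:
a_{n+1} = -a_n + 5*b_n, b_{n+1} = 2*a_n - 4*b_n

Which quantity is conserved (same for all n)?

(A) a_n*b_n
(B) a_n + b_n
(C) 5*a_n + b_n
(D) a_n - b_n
B

Replace a_n by a_{n+1} = -a_n + 5*b_n and b_n by b_{n+1} = 2*a_n - 4*b_n in each option and simplify:
(A) a_n*b_n  ->  (-a_n + 5*b_n)*(2*a_n - 4*b_n) = -2*a_n^2 + 14*a_n*b_n - 20*b_n^2   [not conserved]
(B) a_n + b_n  ->  (-a_n + 5*b_n) + (2*a_n - 4*b_n) = a_n + b_n   [conserved]
(C) 5*a_n + b_n  ->  5*(-a_n + 5*b_n) + (2*a_n - 4*b_n) = -3*a_n + 21*b_n   [not conserved]
(D) a_n - b_n  ->  (-a_n + 5*b_n) - (2*a_n - 4*b_n) = -3*a_n + 9*b_n   [not conserved]

Only (B) a_n + b_n returns to itself after one step, so it is the conserved quantity.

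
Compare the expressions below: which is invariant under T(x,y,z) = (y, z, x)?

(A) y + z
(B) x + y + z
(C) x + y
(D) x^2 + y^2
B

Apply T(x,y,z) = (y, z, x) to each option, i.e. replace (x, y, z) by the transformed coordinates.
Substitute the transformed coordinates into each option and compare with the original:
(A) y + z  ->  (z) + (x) = x + z   [differs from y + z: not invariant]
(B) x + y + z  ->  (y) + (z) + (x) = x + y + z   [equals x + y + z: invariant]
(C) x + y  ->  (y) + (z) = y + z   [differs from x + y: not invariant]
(D) x^2 + y^2  ->  (y)^2 + (z)^2 = y^2 + z^2   [differs from x^2 + y^2: not invariant]

Only option (B), x + y + z, is unchanged by the transformation.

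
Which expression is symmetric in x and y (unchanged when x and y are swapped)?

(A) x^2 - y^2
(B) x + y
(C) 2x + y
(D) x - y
B

A symmetric expression is unchanged when the variables are permuted; here the transformation to test is the swap (x, y) -> (y, x).
Substitute the transformed coordinates into each option and compare with the original:
(A) x^2 - y^2  ->  (y)^2 - (x)^2 = -x^2 + y^2   [differs from x^2 - y^2: not invariant]
(B) x + y  ->  (y) + (x) = x + y   [equals x + y: invariant]
(C) 2x + y  ->  2(y) + (x) = x + 2y   [differs from 2x + y: not invariant]
(D) x - y  ->  (y) - (x) = -x + y   [differs from x - y: not invariant]

Only option (B), x + y, is unchanged by the transformation.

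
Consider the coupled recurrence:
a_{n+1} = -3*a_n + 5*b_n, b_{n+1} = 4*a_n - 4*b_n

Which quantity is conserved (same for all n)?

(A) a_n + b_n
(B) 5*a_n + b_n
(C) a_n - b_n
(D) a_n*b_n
A

Replace a_n by a_{n+1} = -3*a_n + 5*b_n and b_n by b_{n+1} = 4*a_n - 4*b_n in each option and simplify:
(A) a_n + b_n  ->  (-3*a_n + 5*b_n) + (4*a_n - 4*b_n) = a_n + b_n   [conserved]
(B) 5*a_n + b_n  ->  5*(-3*a_n + 5*b_n) + (4*a_n - 4*b_n) = -11*a_n + 21*b_n   [not conserved]
(C) a_n - b_n  ->  (-3*a_n + 5*b_n) - (4*a_n - 4*b_n) = -7*a_n + 9*b_n   [not conserved]
(D) a_n*b_n  ->  (-3*a_n + 5*b_n)*(4*a_n - 4*b_n) = -12*a_n^2 + 32*a_n*b_n - 20*b_n^2   [not conserved]

Only (A) a_n + b_n returns to itself after one step, so it is the conserved quantity.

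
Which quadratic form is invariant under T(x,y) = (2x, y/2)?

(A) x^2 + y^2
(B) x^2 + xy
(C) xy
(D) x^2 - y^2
C

T multiplies x by 2 and divides y by 2.
Substitute the transformed coordinates into each option and compare with the original:
(A) x^2 + y^2  ->  (2x)^2 + (y/2)^2 = 4x^2 + y^2/4   [differs from x^2 + y^2: not invariant]
(B) x^2 + xy  ->  (2x)^2 + (2x)(y/2) = 4x^2 + xy   [differs from x^2 + xy: not invariant]
(C) xy  ->  (2x)(y/2) = xy   [equals xy: invariant]
(D) x^2 - y^2  ->  (2x)^2 - (y/2)^2 = 4x^2 - y^2/4   [differs from x^2 - y^2: not invariant]

Only option (C), xy, is unchanged by the transformation.
The factors 2 and 1/2 cancel only in the pure product xy.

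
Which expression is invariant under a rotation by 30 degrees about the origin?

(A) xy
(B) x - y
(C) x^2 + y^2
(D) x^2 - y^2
C

A rotation by 30 degrees sends (x, y) to (sqrt(3)x/2 - y/2, x/2 + sqrt(3)y/2).
Substitute the transformed coordinates into each option and compare with the original:
(A) xy  ->  (sqrt(3)x/2 - y/2)(x/2 + sqrt(3)y/2) = sqrt(3)x^2/4 + xy/2 - sqrt(3)y^2/4   [differs from xy: not invariant]
(B) x - y  ->  (sqrt(3)x/2 - y/2) - (x/2 + sqrt(3)y/2) = -x/2 + sqrt(3)x/2 - sqrt(3)y/2 - y/2   [differs from x - y: not invariant]
(C) x^2 + y^2  ->  (sqrt(3)x/2 - y/2)^2 + (x/2 + sqrt(3)y/2)^2 = x^2 + y^2   [equals x^2 + y^2: invariant]
(D) x^2 - y^2  ->  (sqrt(3)x/2 - y/2)^2 - (x/2 + sqrt(3)y/2)^2 = x^2/2 - sqrt(3)xy - y^2/2   [differs from x^2 - y^2: not invariant]

Only option (C), x^2 + y^2, is unchanged by the transformation.
Geometrically, x^2 + y^2 is the squared distance from the origin, which every rotation about the origin preserves.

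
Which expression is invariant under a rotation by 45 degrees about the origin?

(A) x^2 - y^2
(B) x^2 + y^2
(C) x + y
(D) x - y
B

A rotation by 45 degrees sends (x, y) to (sqrt(2)x/2 - sqrt(2)y/2, sqrt(2)x/2 + sqrt(2)y/2).
Substitute the transformed coordinates into each option and compare with the original:
(A) x^2 - y^2  ->  (sqrt(2)x/2 - sqrt(2)y/2)^2 - (sqrt(2)x/2 + sqrt(2)y/2)^2 = -2xy   [differs from x^2 - y^2: not invariant]
(B) x^2 + y^2  ->  (sqrt(2)x/2 - sqrt(2)y/2)^2 + (sqrt(2)x/2 + sqrt(2)y/2)^2 = x^2 + y^2   [equals x^2 + y^2: invariant]
(C) x + y  ->  (sqrt(2)x/2 - sqrt(2)y/2) + (sqrt(2)x/2 + sqrt(2)y/2) = sqrt(2)x   [differs from x + y: not invariant]
(D) x - y  ->  (sqrt(2)x/2 - sqrt(2)y/2) - (sqrt(2)x/2 + sqrt(2)y/2) = -sqrt(2)y   [differs from x - y: not invariant]

Only option (B), x^2 + y^2, is unchanged by the transformation.
Geometrically, x^2 + y^2 is the squared distance from the origin, which every rotation about the origin preserves.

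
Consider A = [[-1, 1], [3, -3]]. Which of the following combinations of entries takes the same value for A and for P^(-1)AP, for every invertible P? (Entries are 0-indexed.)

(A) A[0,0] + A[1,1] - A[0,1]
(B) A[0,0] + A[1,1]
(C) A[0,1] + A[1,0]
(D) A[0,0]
B

A[0,0] + A[1,1] is the trace of A. By the cyclic property of the trace, tr(P^(-1)AP) = tr(APP^(-1)) = tr(A), so it is the same for every matrix similar to A.

The other combinations are not similarity invariants. For example, take P = [[2, 1], [1, 1]] (det P = 1), so P^(-1) = [[1, -1], [-1, 2]] and
B = P^(-1)AP = [[-4, 0], [7, 0]].
Evaluating each option on A and on B:
(A) A[0,0] + A[1,1] - A[0,1]: -5 for A, -4 for B -> changes
(B) A[0,0] + A[1,1]: -4 for A, -4 for B -> unchanged
(C) A[0,1] + A[1,0]: 4 for A, 7 for B -> changes
(D) A[0,0]: -1 for A, -4 for B -> changes

Only (B) A[0,0] + A[1,1] = -4 survives (and it does so for every P, not just this one), so it is the invariant.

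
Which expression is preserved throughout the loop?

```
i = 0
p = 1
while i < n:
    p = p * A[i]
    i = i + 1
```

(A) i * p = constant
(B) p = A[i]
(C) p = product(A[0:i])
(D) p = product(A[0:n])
C

A loop invariant must hold before the first iteration and be re-established by every execution of the body.

(C) p = product(A[0:i]): Initially i = 0 and p = 1 = product of the empty slice A[0:0]. If p = product(A[0:i]) holds at the top of an iteration, the body sets p to product(A[0:i]) * A[i] = product(A[0:i+1]) and then i to i+1, so the property is restored. At exit i = n, giving p = product(A[0:n]).

The other options fail:
(A) i * p = constant: initially i * p = 0, but after one iteration it is 1 * A[0], which is nonzero in general.
(B) p = A[i]: after the first iteration p = A[0] but i = 1; in general p is a product of several elements, not a single one.
(D) p = product(A[0:n]): false before the loop (p = 1, not the full product) -- it only becomes true at exit.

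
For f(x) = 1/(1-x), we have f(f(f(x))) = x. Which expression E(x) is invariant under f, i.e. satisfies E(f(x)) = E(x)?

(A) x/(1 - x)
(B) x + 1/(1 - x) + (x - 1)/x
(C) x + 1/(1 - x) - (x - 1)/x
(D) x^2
B

Replace x by f(x) = 1/(1 - x) in each option and simplify. As a quick numerical cross-check, also compare E(4) with E(f(4)) = E(-1/3).

(A) x/(1 - x)  ->  (1/(1 - x))/(1 - (1/(1 - x))) = -1/x; check: E(4) = -4/3 but E(-1/3) = -1/4.   [not invariant]
(B) x + 1/(1 - x) + (x - 1)/x  ->  (1/(1 - x)) + 1/(1 - (1/(1 - x))) + ((1/(1 - x)) - 1)/(1/(1 - x)), which simplifies back to x + 1/(1 - x) + (x - 1)/x; check: E(4) = 53/12, E(-1/3) = 53/12.   [invariant]
(C) x + 1/(1 - x) - (x - 1)/x  ->  (1/(1 - x)) + 1/(1 - (1/(1 - x))) - ((1/(1 - x)) - 1)/(1/(1 - x)) = (x^2(1 - x) - x + (x - 1)^2)/(x(x - 1)); check: E(4) = 35/12 but E(-1/3) = -43/12.   [not invariant]
(D) x^2  ->  (1/(1 - x))^2 = (x - 1)^(-2); check: E(4) = 16 but E(-1/3) = 1/9.   [not invariant]

Only (B) is unchanged. Indeed f(f(x)) = 1/(1 - 1/(1-x)) = (1-x)/(-x) = (x-1)/x, so E(x) = x + f(x) + f(f(x)) is the sum over the whole 3-cycle; applying f just permutes the three terms cyclically (x -> f(x) -> f(f(x)) -> x), leaving the sum unchanged.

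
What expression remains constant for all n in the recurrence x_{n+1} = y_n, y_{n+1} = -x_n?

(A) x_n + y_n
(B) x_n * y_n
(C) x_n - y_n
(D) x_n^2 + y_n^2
D

For the recurrence x_{n+1} = y_n, y_{n+1} = -x_n:

x_{n+1}^2 + y_{n+1}^2 = y_n^2 + (-x_n)^2 = x_n^2 + y_n^2
The sum of squares is conserved (like energy in a harmonic oscillator).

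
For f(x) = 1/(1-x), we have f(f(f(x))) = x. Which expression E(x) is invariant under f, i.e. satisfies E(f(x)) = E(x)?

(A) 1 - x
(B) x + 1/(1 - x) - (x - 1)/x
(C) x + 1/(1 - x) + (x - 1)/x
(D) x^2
C

Replace x by f(x) = 1/(1 - x) in each option and simplify. As a quick numerical cross-check, also compare E(3) with E(f(3)) = E(-1/2).

(A) 1 - x  ->  1 - (1/(1 - x)) = x/(x - 1); check: E(3) = -2 but E(-1/2) = 3/2.   [not invariant]
(B) x + 1/(1 - x) - (x - 1)/x  ->  (1/(1 - x)) + 1/(1 - (1/(1 - x))) - ((1/(1 - x)) - 1)/(1/(1 - x)) = (x^2(1 - x) - x + (x - 1)^2)/(x(x - 1)); check: E(3) = 11/6 but E(-1/2) = -17/6.   [not invariant]
(C) x + 1/(1 - x) + (x - 1)/x  ->  (1/(1 - x)) + 1/(1 - (1/(1 - x))) + ((1/(1 - x)) - 1)/(1/(1 - x)), which simplifies back to x + 1/(1 - x) + (x - 1)/x; check: E(3) = 19/6, E(-1/2) = 19/6.   [invariant]
(D) x^2  ->  (1/(1 - x))^2 = (x - 1)^(-2); check: E(3) = 9 but E(-1/2) = 1/4.   [not invariant]

Only (C) is unchanged. Indeed f(f(x)) = 1/(1 - 1/(1-x)) = (1-x)/(-x) = (x-1)/x, so E(x) = x + f(x) + f(f(x)) is the sum over the whole 3-cycle; applying f just permutes the three terms cyclically (x -> f(x) -> f(f(x)) -> x), leaving the sum unchanged.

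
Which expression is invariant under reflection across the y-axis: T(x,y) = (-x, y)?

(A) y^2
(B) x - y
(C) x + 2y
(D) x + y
A

The map is reflection across the y-axis: T(x,y) = (-x, y).
Substitute the transformed coordinates into each option and compare with the original:
(A) y^2  ->  (y)^2 = y^2   [equals y^2: invariant]
(B) x - y  ->  (-x) - (y) = -x - y   [differs from x - y: not invariant]
(C) x + 2y  ->  (-x) + 2(y) = -x + 2y   [differs from x + 2y: not invariant]
(D) x + y  ->  (-x) + (y) = -x + y   [differs from x + y: not invariant]

Only option (A), y^2, is unchanged by the transformation.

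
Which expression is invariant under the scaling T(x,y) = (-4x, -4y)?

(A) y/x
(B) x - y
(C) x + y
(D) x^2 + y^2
A

Under the uniform scaling T(x,y) = (-4x, -4y):
Substitute the transformed coordinates into each option and compare with the original:
(A) y/x  ->  (-4y)/(-4x) = y/x   [equals y/x: invariant]
(B) x - y  ->  (-4x) - (-4y) = -4x + 4y   [differs from x - y: not invariant]
(C) x + y  ->  (-4x) + (-4y) = -4x - 4y   [differs from x + y: not invariant]
(D) x^2 + y^2  ->  (-4x)^2 + (-4y)^2 = 16x^2 + 16y^2   [differs from x^2 + y^2: not invariant]

Only option (A), y/x, is unchanged by the transformation.
The common factor -4 cancels in a ratio of coordinates, while sums, products and sums of squares pick up factors of -4 or 16.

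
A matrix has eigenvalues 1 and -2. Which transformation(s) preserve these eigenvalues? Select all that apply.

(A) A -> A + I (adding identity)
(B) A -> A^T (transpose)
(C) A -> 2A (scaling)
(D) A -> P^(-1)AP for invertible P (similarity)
B and D

Eigenvalues are preserved by:
1. Similarity transformations: A -> P^(-1)AP (same characteristic polynomial)
2. Transpose: A^T has the same eigenvalues as A

Eigenvalues are NOT preserved by:
- Adding identity: eigenvalues become 1+1, -2+1
- Scaling: eigenvalues become 2, -4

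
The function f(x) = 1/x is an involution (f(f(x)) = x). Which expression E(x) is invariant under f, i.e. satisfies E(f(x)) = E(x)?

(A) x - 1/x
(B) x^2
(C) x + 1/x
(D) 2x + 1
C

Replace x by f(x) = 1/x in each option and simplify. As a quick numerical cross-check, also compare E(3) with E(f(3)) = E(1/3).

(A) x - 1/x  ->  (1/x) - 1/(1/x) = -x + 1/x; check: E(3) = 8/3 but E(1/3) = -8/3.   [not invariant]
(B) x^2  ->  (1/x)^2 = x^(-2); check: E(3) = 9 but E(1/3) = 1/9.   [not invariant]
(C) x + 1/x  ->  (1/x) + 1/(1/x), which simplifies back to x + 1/x; check: E(3) = 10/3, E(1/3) = 10/3.   [invariant]
(D) 2x + 1  ->  2(1/x) + 1 = (x + 2)/x; check: E(3) = 7 but E(1/3) = 5/3.   [not invariant]

Only (C) is unchanged. E is symmetric under swapping x with f(x) = 1/x, which is exactly what an involution does.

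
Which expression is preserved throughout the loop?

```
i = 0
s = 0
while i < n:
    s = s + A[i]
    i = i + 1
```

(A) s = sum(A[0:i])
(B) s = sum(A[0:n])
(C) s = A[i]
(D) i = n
A

A loop invariant must hold before the first iteration and be re-established by every execution of the body.

(A) s = sum(A[0:i]): Initially i = 0 and s = 0 = sum of the empty slice A[0:0]. If s = sum(A[0:i]) holds at the top of an iteration, the body sets s to sum(A[0:i]) + A[i] = sum(A[0:i+1]) and then i to i+1, so s = sum(A[0:i]) holds again. At exit i = n, giving s = sum(A[0:n]).

The other options fail:
(B) s = sum(A[0:n]): false before the loop (s = 0, not the full sum) -- it only becomes true at exit.
(C) s = A[i]: after the first iteration s = A[0] but i = 1, so s = A[i] compares s with the wrong element (and fails in general).
(D) i = n: false initially (i = 0); it is the exit condition, not an invariant.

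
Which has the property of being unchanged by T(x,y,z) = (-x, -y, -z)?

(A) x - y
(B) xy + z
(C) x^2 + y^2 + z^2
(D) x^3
C

Apply T(x,y,z) = (-x, -y, -z) to each option, i.e. replace (x, y, z) by the transformed coordinates.
Substitute the transformed coordinates into each option and compare with the original:
(A) x - y  ->  (-x) - (-y) = -x + y   [differs from x - y: not invariant]
(B) xy + z  ->  (-x)(-y) + (-z) = xy - z   [differs from xy + z: not invariant]
(C) x^2 + y^2 + z^2  ->  (-x)^2 + (-y)^2 + (-z)^2 = x^2 + y^2 + z^2   [equals x^2 + y^2 + z^2: invariant]
(D) x^3  ->  (-x)^3 = -x^3   [differs from x^3: not invariant]

Only option (C), x^2 + y^2 + z^2, is unchanged by the transformation.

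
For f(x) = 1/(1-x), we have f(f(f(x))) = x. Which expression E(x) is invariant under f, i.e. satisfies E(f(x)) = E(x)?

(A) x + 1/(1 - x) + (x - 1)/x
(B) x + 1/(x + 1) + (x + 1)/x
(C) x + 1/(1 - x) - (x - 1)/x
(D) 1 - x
A

Replace x by f(x) = 1/(1 - x) in each option and simplify. As a quick numerical cross-check, also compare E(5) with E(f(5)) = E(-1/4).

(A) x + 1/(1 - x) + (x - 1)/x  ->  (1/(1 - x)) + 1/(1 - (1/(1 - x))) + ((1/(1 - x)) - 1)/(1/(1 - x)), which simplifies back to x + 1/(1 - x) + (x - 1)/x; check: E(5) = 111/20, E(-1/4) = 111/20.   [invariant]
(B) x + 1/(x + 1) + (x + 1)/x  ->  (1/(1 - x)) + 1/((1/(1 - x)) + 1) + ((1/(1 - x)) + 1)/(1/(1 - x)) = (-x^3 + 6x^2 - 11x + 7)/(x^2 - 3x + 2); check: E(5) = 191/30 but E(-1/4) = -23/12.   [not invariant]
(C) x + 1/(1 - x) - (x - 1)/x  ->  (1/(1 - x)) + 1/(1 - (1/(1 - x))) - ((1/(1 - x)) - 1)/(1/(1 - x)) = (x^2(1 - x) - x + (x - 1)^2)/(x(x - 1)); check: E(5) = 79/20 but E(-1/4) = -89/20.   [not invariant]
(D) 1 - x  ->  1 - (1/(1 - x)) = x/(x - 1); check: E(5) = -4 but E(-1/4) = 5/4.   [not invariant]

Only (A) is unchanged. Indeed f(f(x)) = 1/(1 - 1/(1-x)) = (1-x)/(-x) = (x-1)/x, so E(x) = x + f(x) + f(f(x)) is the sum over the whole 3-cycle; applying f just permutes the three terms cyclically (x -> f(x) -> f(f(x)) -> x), leaving the sum unchanged.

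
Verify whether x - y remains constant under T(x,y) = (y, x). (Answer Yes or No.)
No

Substitute T(x,y) = (y, x) into the expression and compare with the original.

Original: x - y
After applying T: (y) - (x) = -x + y

This differs from the original x - y (difference: -2x + 2y), so the expression is NOT invariant.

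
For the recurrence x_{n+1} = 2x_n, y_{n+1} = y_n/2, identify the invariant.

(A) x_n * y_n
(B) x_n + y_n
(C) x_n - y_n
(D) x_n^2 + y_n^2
A

For the recurrence x_{n+1} = 2x_n, y_{n+1} = y_n/2:

x_{n+1} * y_{n+1} = (2x_n) * (y_n/2) = x_n * y_n
The product is conserved.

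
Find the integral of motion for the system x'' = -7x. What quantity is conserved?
E = (x')^2 + 7x^2

Multiply the equation by x':
x' * x'' = -7x * x'
The left side is d/dt[(x')^2/2] and the right side is d/dt[-7x^2/2], so
d/dt[(x')^2/2 + 7x^2/2] = 0, i.e. (x')^2/2 + 7x^2/2 = constant.
Multiplying by 2, the integral of motion is E = (x')^2 + 7x^2.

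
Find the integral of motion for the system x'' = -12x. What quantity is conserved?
E = (x')^2 + 12x^2

Multiply the equation by x':
x' * x'' = -12x * x'
The left side is d/dt[(x')^2/2] and the right side is d/dt[-12x^2/2], so
d/dt[(x')^2/2 + 12x^2/2] = 0, i.e. (x')^2/2 + 12x^2/2 = constant.
Multiplying by 2, the integral of motion is E = (x')^2 + 12x^2.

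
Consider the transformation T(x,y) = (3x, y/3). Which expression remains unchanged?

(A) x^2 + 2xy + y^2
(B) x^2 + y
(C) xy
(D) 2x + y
C

An expression E(x,y) is invariant under T if E(T(x,y)) = E(x,y). Here T(x,y) = (3x, y/3).
Substitute the transformed coordinates into each option and compare with the original:
(A) x^2 + 2xy + y^2  ->  (3x)^2 + 2(3x)(y/3) + (y/3)^2 = 9x^2 + 2xy + y^2/9   [differs from x^2 + 2xy + y^2: not invariant]
(B) x^2 + y  ->  (3x)^2 + (y/3) = 9x^2 + y/3   [differs from x^2 + y: not invariant]
(C) xy  ->  (3x)(y/3) = xy   [equals xy: invariant]
(D) 2x + y  ->  2(3x) + (y/3) = 6x + y/3   [differs from 2x + y: not invariant]

Only option (C), xy, is unchanged by the transformation.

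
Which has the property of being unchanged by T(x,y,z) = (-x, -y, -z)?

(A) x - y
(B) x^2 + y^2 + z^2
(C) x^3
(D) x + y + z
B

Apply T(x,y,z) = (-x, -y, -z) to each option, i.e. replace (x, y, z) by the transformed coordinates.
Substitute the transformed coordinates into each option and compare with the original:
(A) x - y  ->  (-x) - (-y) = -x + y   [differs from x - y: not invariant]
(B) x^2 + y^2 + z^2  ->  (-x)^2 + (-y)^2 + (-z)^2 = x^2 + y^2 + z^2   [equals x^2 + y^2 + z^2: invariant]
(C) x^3  ->  (-x)^3 = -x^3   [differs from x^3: not invariant]
(D) x + y + z  ->  (-x) + (-y) + (-z) = -x - y - z   [differs from x + y + z: not invariant]

Only option (B), x^2 + y^2 + z^2, is unchanged by the transformation.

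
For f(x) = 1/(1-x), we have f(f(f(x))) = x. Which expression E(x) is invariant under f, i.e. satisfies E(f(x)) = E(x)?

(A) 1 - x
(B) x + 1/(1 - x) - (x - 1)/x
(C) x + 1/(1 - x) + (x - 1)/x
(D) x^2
C

Replace x by f(x) = 1/(1 - x) in each option and simplify. As a quick numerical cross-check, also compare E(5) with E(f(5)) = E(-1/4).

(A) 1 - x  ->  1 - (1/(1 - x)) = x/(x - 1); check: E(5) = -4 but E(-1/4) = 5/4.   [not invariant]
(B) x + 1/(1 - x) - (x - 1)/x  ->  (1/(1 - x)) + 1/(1 - (1/(1 - x))) - ((1/(1 - x)) - 1)/(1/(1 - x)) = (x^2(1 - x) - x + (x - 1)^2)/(x(x - 1)); check: E(5) = 79/20 but E(-1/4) = -89/20.   [not invariant]
(C) x + 1/(1 - x) + (x - 1)/x  ->  (1/(1 - x)) + 1/(1 - (1/(1 - x))) + ((1/(1 - x)) - 1)/(1/(1 - x)), which simplifies back to x + 1/(1 - x) + (x - 1)/x; check: E(5) = 111/20, E(-1/4) = 111/20.   [invariant]
(D) x^2  ->  (1/(1 - x))^2 = (x - 1)^(-2); check: E(5) = 25 but E(-1/4) = 1/16.   [not invariant]

Only (C) is unchanged. Indeed f(f(x)) = 1/(1 - 1/(1-x)) = (1-x)/(-x) = (x-1)/x, so E(x) = x + f(x) + f(f(x)) is the sum over the whole 3-cycle; applying f just permutes the three terms cyclically (x -> f(x) -> f(f(x)) -> x), leaving the sum unchanged.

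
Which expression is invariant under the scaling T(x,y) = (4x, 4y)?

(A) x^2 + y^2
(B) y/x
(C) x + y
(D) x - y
B

Under the uniform scaling T(x,y) = (4x, 4y):
Substitute the transformed coordinates into each option and compare with the original:
(A) x^2 + y^2  ->  (4x)^2 + (4y)^2 = 16x^2 + 16y^2   [differs from x^2 + y^2: not invariant]
(B) y/x  ->  (4y)/(4x) = y/x   [equals y/x: invariant]
(C) x + y  ->  (4x) + (4y) = 4x + 4y   [differs from x + y: not invariant]
(D) x - y  ->  (4x) - (4y) = 4x - 4y   [differs from x - y: not invariant]

Only option (B), y/x, is unchanged by the transformation.
The common factor 4 cancels in a ratio of coordinates, while sums, products and sums of squares pick up factors of 4 or 16.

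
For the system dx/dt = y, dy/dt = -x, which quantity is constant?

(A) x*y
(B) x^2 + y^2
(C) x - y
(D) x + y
B

A first integral I satisfies dI/dt = 0 along every solution. Differentiate each option and use the equation of motion:
(A) d/dt[x*y] = (dx/dt)y + x(dy/dt) = y^2 - x^2, not identically 0
(B) d/dt[x^2 + y^2] = 2x*dx/dt + 2y*dy/dt = 2x*y + 2y*(-x) = 0
(C) d/dt[x - y] = y - (-x) = x + y, not identically 0
(D) d/dt[x + y] = y + (-x) = y - x, not identically 0

Only (B) has zero time-derivative. So x^2 + y^2 (the squared radius; trajectories are circles) is the conserved quantity.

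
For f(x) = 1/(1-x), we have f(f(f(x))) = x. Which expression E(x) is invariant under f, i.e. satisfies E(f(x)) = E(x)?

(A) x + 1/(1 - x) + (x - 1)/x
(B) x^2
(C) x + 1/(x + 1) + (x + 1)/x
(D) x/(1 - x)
A

Replace x by f(x) = 1/(1 - x) in each option and simplify. As a quick numerical cross-check, also compare E(5) with E(f(5)) = E(-1/4).

(A) x + 1/(1 - x) + (x - 1)/x  ->  (1/(1 - x)) + 1/(1 - (1/(1 - x))) + ((1/(1 - x)) - 1)/(1/(1 - x)), which simplifies back to x + 1/(1 - x) + (x - 1)/x; check: E(5) = 111/20, E(-1/4) = 111/20.   [invariant]
(B) x^2  ->  (1/(1 - x))^2 = (x - 1)^(-2); check: E(5) = 25 but E(-1/4) = 1/16.   [not invariant]
(C) x + 1/(x + 1) + (x + 1)/x  ->  (1/(1 - x)) + 1/((1/(1 - x)) + 1) + ((1/(1 - x)) + 1)/(1/(1 - x)) = (-x^3 + 6x^2 - 11x + 7)/(x^2 - 3x + 2); check: E(5) = 191/30 but E(-1/4) = -23/12.   [not invariant]
(D) x/(1 - x)  ->  (1/(1 - x))/(1 - (1/(1 - x))) = -1/x; check: E(5) = -5/4 but E(-1/4) = -1/5.   [not invariant]

Only (A) is unchanged. Indeed f(f(x)) = 1/(1 - 1/(1-x)) = (1-x)/(-x) = (x-1)/x, so E(x) = x + f(x) + f(f(x)) is the sum over the whole 3-cycle; applying f just permutes the three terms cyclically (x -> f(x) -> f(f(x)) -> x), leaving the sum unchanged.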